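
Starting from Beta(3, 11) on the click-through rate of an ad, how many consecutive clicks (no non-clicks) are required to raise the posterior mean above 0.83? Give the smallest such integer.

After k clicks and 0 non-clicks the posterior is Beta(3+k, 11), with mean (3+k)/(3+11+k).
Set (3+k)/(14+k) > 0.83 and solve: k > (0.83·14 − 3)/(1 − 0.83) = 50.706.
The smallest integer exceeding 50.706 is 51, and checking k=51: (54)/(65) = 0.8308 > 0.83.

k = 51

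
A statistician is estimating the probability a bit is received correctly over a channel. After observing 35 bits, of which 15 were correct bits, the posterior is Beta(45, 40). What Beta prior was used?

A Beta(a, b) prior with s successes and f failures in binomial data gives a Beta(a+s, b+f) posterior.
So a = 45 − 15 = 30 and b = 40 − 20 = 20.

Beta(30, 20)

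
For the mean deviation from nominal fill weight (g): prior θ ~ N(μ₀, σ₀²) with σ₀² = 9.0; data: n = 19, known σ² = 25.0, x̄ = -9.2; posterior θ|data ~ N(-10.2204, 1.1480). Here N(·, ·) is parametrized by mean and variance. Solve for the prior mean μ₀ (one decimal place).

The posterior mean is a precision-weighted average: μ_n = (τ₀μ₀ + τ_data·x̄)/(τ₀+τ_data), with τ₀=1/σ₀² and τ_data=n/σ².
Here τ₀ = 1/9.0 = 0.111111 and τ_data = 19/25.0 = 0.760000, so τ_n = 0.871111.
Rearranging for μ₀: μ₀ = (μ_n·τ_n − τ_data·x̄)/τ₀ = (-10.2204·0.871111 − 0.760000·-9.2) / 0.111111 = -1.911103/0.111111 ≈ -17.2.

μ₀ = -17.2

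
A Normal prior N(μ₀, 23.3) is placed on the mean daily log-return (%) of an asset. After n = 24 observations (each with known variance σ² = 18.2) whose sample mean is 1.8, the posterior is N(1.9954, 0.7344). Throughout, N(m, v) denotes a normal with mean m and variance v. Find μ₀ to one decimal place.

The posterior mean is a precision-weighted average: μ_n = (τ₀μ₀ + τ_data·x̄)/(τ₀+τ_data), with τ₀=1/σ₀² and τ_data=n/σ².
Here τ₀ = 1/23.3 = 0.042918 and τ_data = 24/18.2 = 1.318681, so τ_n = 1.361599.
Rearranging for μ₀: μ₀ = (μ_n·τ_n − τ_data·x̄)/τ₀ = (1.9954·1.361599 − 1.318681·1.8) / 0.042918 = 0.343309/0.042918 ≈ 8.0.

μ₀ = 8.0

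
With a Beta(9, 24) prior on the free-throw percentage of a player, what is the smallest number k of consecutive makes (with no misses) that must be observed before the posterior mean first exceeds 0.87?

k = 152

After k makes and 0 misses the posterior is Beta(9+k, 24), with mean (9+k)/(9+24+k).
Set (9+k)/(33+k) > 0.87 and solve: k > (0.87·33 − 9)/(1 − 0.87) = 151.615.
The smallest integer exceeding 151.615 is 152, and checking k=152: (161)/(185) = 0.8703 > 0.87.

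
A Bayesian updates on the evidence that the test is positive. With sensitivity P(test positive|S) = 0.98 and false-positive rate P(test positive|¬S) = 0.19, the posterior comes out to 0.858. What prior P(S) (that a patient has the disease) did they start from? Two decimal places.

Bayes' rule in odds form gives O(S|E) = O(S)·[P(E|S)/P(E|¬S)], hence O(S) = O(S|E)/LR.
Posterior odds = 0.858/(1−0.858) = 6.0423. LR = 0.98/0.19 = 5.1579.
Prior odds = 6.0423/5.1579 = 1.1715, so P(S) = 1.1715/(1+1.1715) ≈ 0.54.

P(S) = 0.54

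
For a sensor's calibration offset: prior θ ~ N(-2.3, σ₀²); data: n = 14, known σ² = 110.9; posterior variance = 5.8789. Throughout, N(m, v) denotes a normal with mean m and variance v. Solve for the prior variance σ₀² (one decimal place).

σ₀² = 22.8

For the Normal–Normal model with known σ², precisions add: τ_n = τ₀ + n/σ².
So 1/σ₀² = 1/5.8789 − 14/110.9 = 0.170100 − 0.126240 = 0.043860.
Hence σ₀² = 1/0.043860 ≈ 22.8.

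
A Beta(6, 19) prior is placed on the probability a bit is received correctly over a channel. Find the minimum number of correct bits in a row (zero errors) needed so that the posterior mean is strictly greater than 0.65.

After k correct bits and 0 errors the posterior is Beta(6+k, 19), with mean (6+k)/(6+19+k).
Set (6+k)/(25+k) > 0.65 and solve: k > (0.65·25 − 6)/(1 − 0.65) = 29.286.
The smallest integer exceeding 29.286 is 30.

k = 30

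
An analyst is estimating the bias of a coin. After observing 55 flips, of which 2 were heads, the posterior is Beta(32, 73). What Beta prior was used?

A Beta(a, b) prior with s successes and f failures in binomial data gives a Beta(a+s, b+f) posterior.
So a = 32 − 2 = 30 and b = 73 − 53 = 20.

Beta(30, 20)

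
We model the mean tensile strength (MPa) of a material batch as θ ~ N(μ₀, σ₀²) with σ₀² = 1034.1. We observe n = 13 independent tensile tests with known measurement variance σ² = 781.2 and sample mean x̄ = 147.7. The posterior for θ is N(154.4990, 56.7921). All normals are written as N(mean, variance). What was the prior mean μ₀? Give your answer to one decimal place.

The posterior mean is a precision-weighted average: μ_n = (τ₀μ₀ + τ_data·x̄)/(τ₀+τ_data), with τ₀=1/σ₀² and τ_data=n/σ².
Here τ₀ = 1/1034.1 = 0.000967 and τ_data = 13/781.2 = 0.016641, so τ_n = 0.017608.
Rearranging for μ₀: μ₀ = (μ_n·τ_n − τ_data·x̄)/τ₀ = (154.4990·0.017608 − 0.016641·147.7) / 0.000967 = 0.262543/0.000967 ≈ 271.5.

μ₀ = 271.5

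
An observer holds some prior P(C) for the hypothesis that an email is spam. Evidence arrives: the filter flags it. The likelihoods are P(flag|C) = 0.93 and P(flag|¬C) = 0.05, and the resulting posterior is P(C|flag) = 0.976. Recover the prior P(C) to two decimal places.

Bayes' rule in odds form gives O(C|E) = O(C)·[P(E|C)/P(E|¬C)], hence O(C) = O(C|E)/LR.
Posterior odds = 0.976/(1−0.976) = 40.6667. LR = 0.93/0.05 = 18.6000.
Prior odds = 40.6667/18.6000 = 2.1864, so P(C) = 2.1864/(1+2.1864) ≈ 0.69.

P(C) = 0.69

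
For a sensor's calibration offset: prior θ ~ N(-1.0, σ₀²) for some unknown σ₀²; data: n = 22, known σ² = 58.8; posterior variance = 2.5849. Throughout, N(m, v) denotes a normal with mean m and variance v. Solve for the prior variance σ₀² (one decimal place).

Posterior precision equals prior precision plus data precision: 1/σ_n² = 1/σ₀² + n/σ².
So 1/σ₀² = 1/2.5849 − 22/58.8 = 0.386862 − 0.374150 = 0.012712.
Hence σ₀² = 1/0.012712 ≈ 78.7.

σ₀² = 78.7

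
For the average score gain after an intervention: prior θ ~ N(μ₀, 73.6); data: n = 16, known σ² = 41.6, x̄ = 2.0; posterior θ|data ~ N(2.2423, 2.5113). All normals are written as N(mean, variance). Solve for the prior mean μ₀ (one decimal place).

The posterior mean is a precision-weighted average: μ_n = (τ₀μ₀ + τ_data·x̄)/(τ₀+τ_data), with τ₀=1/σ₀² and τ_data=n/σ².
Here τ₀ = 1/73.6 = 0.013587 and τ_data = 16/41.6 = 0.384615, so τ_n = 0.398202.
Rearranging for μ₀: μ₀ = (μ_n·τ_n − τ_data·x̄)/τ₀ = (2.2423·0.398202 − 0.384615·2.0) / 0.013587 = 0.123658/0.013587 ≈ 9.1.

μ₀ = 9.1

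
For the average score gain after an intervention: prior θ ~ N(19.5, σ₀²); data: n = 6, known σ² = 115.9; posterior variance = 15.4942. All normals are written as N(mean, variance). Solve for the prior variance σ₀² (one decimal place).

For the Normal–Normal model with known σ², precisions add: τ_n = τ₀ + n/σ².
So 1/σ₀² = 1/15.4942 − 6/115.9 = 0.064540 − 0.051769 = 0.012771.
Hence σ₀² = 1/0.012771 ≈ 78.3.

σ₀² = 78.3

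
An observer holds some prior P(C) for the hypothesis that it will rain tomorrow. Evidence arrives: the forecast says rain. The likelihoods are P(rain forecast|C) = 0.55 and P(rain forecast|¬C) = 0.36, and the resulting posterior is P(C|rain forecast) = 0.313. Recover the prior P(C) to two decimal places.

P(C) = 0.23

In odds form, posterior odds = prior odds × likelihood ratio, so prior odds = posterior odds ÷ LR.
Posterior odds = 0.313/(1−0.313) = 0.4556. LR = 0.55/0.36 = 1.5278.
Prior odds = 0.4556/1.5278 = 0.2982, so P(C) = 0.2982/(1+0.2982) ≈ 0.23.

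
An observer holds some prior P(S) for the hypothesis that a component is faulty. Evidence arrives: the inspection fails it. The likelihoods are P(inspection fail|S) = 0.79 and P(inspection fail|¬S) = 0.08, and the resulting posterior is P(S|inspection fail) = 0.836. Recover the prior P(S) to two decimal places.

P(S) = 0.34

Bayes' rule in odds form gives O(S|E) = O(S)·[P(E|S)/P(E|¬S)], hence O(S) = O(S|E)/LR.
Posterior odds = 0.836/(1−0.836) = 5.0976. LR = 0.79/0.08 = 9.8750.
Prior odds = 5.0976/9.8750 = 0.5162, so P(S) = 0.5162/(1+0.5162) ≈ 0.34.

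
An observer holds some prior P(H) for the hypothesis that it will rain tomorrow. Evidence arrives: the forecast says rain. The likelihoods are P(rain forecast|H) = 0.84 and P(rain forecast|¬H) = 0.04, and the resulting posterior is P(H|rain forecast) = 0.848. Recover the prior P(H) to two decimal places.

P(H) = 0.21

In odds form, posterior odds = prior odds × likelihood ratio, so prior odds = posterior odds ÷ LR.
Posterior odds = 0.848/(1−0.848) = 5.5789. LR = 0.84/0.04 = 21.0000.
Prior odds = 5.5789/21.0000 = 0.2657, so P(H) = 0.2657/(1+0.2657) ≈ 0.21.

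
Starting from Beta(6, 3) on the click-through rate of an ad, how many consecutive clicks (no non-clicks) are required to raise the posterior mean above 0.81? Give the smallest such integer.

k = 7

After k clicks and 0 non-clicks the posterior is Beta(6+k, 3), with mean (6+k)/(6+3+k).
Set (6+k)/(9+k) > 0.81 and solve: k > (0.81·9 − 6)/(1 − 0.81) = 6.789.
The smallest integer exceeding 6.789 is 7.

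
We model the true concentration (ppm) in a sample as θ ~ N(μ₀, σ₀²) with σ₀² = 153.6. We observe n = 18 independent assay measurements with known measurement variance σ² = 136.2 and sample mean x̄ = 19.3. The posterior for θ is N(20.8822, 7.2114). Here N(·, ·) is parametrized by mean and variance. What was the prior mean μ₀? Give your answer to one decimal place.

The posterior mean is a precision-weighted average: μ_n = (τ₀μ₀ + τ_data·x̄)/(τ₀+τ_data), with τ₀=1/σ₀² and τ_data=n/σ².
Here τ₀ = 1/153.6 = 0.006510 and τ_data = 18/136.2 = 0.132159, so τ_n = 0.138669.
Rearranging for μ₀: μ₀ = (μ_n·τ_n − τ_data·x̄)/τ₀ = (20.8822·0.138669 − 0.132159·19.3) / 0.006510 = 0.345045/0.006510 ≈ 53.0.

μ₀ = 53.0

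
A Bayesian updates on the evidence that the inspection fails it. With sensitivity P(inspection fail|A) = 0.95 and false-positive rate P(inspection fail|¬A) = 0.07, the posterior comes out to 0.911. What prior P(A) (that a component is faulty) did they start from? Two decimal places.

In odds form, posterior odds = prior odds × likelihood ratio, so prior odds = posterior odds ÷ LR.
Posterior odds = 0.911/(1−0.911) = 10.2360. LR = 0.95/0.07 = 13.5714.
Prior odds = 10.2360/13.5714 = 0.7542, so P(A) = 0.7542/(1+0.7542) ≈ 0.43.

P(A) = 0.43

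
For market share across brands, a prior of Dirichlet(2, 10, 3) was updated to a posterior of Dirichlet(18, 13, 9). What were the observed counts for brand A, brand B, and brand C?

counts (16, 3, 6)

For a Dirichlet(α) prior with multinomial counts c, the posterior is Dirichlet(α + c) componentwise.
Counts are posterior − prior componentwise: 18−2=16, 13−10=3, 9−3=6.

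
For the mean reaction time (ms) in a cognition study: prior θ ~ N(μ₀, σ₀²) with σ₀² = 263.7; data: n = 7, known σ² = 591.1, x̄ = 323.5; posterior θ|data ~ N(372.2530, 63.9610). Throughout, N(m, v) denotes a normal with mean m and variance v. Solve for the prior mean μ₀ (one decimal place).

μ₀ = 524.5

The posterior mean is a precision-weighted average: μ_n = (τ₀μ₀ + τ_data·x̄)/(τ₀+τ_data), with τ₀=1/σ₀² and τ_data=n/σ².
Here τ₀ = 1/263.7 = 0.003792 and τ_data = 7/591.1 = 0.011842, so τ_n = 0.015634.
Rearranging for μ₀: μ₀ = (μ_n·τ_n − τ_data·x̄)/τ₀ = (372.2530·0.015634 − 0.011842·323.5) / 0.003792 = 1.988916/0.003792 ≈ 524.5.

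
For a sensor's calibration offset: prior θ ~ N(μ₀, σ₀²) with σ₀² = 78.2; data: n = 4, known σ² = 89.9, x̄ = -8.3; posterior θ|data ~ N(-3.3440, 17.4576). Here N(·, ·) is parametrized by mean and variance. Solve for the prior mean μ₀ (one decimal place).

With known observation variance, the Normal–Normal posterior has precision τ_n = τ₀ + n/σ² and mean μ_n = (τ₀μ₀ + (n/σ²)x̄)/τ_n.
Here τ₀ = 1/78.2 = 0.012788 and τ_data = 4/89.9 = 0.044494, so τ_n = 0.057282.
Rearranging for μ₀: μ₀ = (μ_n·τ_n − τ_data·x̄)/τ₀ = (-3.3440·0.057282 − 0.044494·-8.3) / 0.012788 = 0.177749/0.012788 ≈ 13.9.

μ₀ = 13.9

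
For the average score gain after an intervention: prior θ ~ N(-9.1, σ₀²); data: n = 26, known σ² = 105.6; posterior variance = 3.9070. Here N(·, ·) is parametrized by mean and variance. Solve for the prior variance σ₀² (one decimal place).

Posterior precision equals prior precision plus data precision: 1/σ_n² = 1/σ₀² + n/σ².
So 1/σ₀² = 1/3.9070 − 26/105.6 = 0.255951 − 0.246212 = 0.009739.
Hence σ₀² = 1/0.009739 ≈ 102.7.

σ₀² = 102.7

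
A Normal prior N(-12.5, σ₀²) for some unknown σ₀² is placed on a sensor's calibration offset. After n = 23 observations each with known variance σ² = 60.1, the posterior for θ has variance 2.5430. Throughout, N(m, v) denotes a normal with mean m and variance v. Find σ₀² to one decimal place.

For the Normal–Normal model with known σ², precisions add: τ_n = τ₀ + n/σ².
So 1/σ₀² = 1/2.5430 − 23/60.1 = 0.393236 − 0.382696 = 0.010540.
Hence σ₀² = 1/0.010540 ≈ 94.9.

σ₀² = 94.9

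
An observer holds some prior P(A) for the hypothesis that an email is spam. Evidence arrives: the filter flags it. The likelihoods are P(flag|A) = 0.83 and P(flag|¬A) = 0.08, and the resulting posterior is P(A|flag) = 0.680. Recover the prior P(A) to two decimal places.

P(A) = 0.17

In odds form, posterior odds = prior odds × likelihood ratio, so prior odds = posterior odds ÷ LR.
Posterior odds = 0.680/(1−0.680) = 2.1250. LR = 0.83/0.08 = 10.3750.
Prior odds = 2.1250/10.3750 = 0.2048, so P(A) = 0.2048/(1+0.2048) ≈ 0.17.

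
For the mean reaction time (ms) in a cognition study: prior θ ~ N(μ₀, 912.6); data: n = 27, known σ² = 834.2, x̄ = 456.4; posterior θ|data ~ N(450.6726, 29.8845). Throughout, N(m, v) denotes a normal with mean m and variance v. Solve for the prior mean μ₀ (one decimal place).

μ₀ = 281.5

The posterior mean is a precision-weighted average: μ_n = (τ₀μ₀ + τ_data·x̄)/(τ₀+τ_data), with τ₀=1/σ₀² and τ_data=n/σ².
Here τ₀ = 1/912.6 = 0.001096 and τ_data = 27/834.2 = 0.032366, so τ_n = 0.033462.
Rearranging for μ₀: μ₀ = (μ_n·τ_n − τ_data·x̄)/τ₀ = (450.6726·0.033462 − 0.032366·456.4) / 0.001096 = 0.308564/0.001096 ≈ 281.5.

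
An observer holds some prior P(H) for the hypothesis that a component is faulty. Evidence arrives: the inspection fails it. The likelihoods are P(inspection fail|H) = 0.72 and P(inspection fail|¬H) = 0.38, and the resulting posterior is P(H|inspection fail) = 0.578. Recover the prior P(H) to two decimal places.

P(H) = 0.42

Bayes' rule in odds form gives O(H|E) = O(H)·[P(E|H)/P(E|¬H)], hence O(H) = O(H|E)/LR.
Posterior odds = 0.578/(1−0.578) = 1.3697. LR = 0.72/0.38 = 1.8947.
Prior odds = 1.3697/1.8947 = 0.7229, so P(H) = 0.7229/(1+0.7229) ≈ 0.42.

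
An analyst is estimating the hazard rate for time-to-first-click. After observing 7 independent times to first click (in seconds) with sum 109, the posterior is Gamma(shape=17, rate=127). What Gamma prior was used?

Gamma–exponential conjugacy: posterior shape = α + n, posterior rate = β + Σtᵢ.
So α = 17 − 7 = 10 and β = 127 − 109 = 18.

Gamma(shape=10, rate=18)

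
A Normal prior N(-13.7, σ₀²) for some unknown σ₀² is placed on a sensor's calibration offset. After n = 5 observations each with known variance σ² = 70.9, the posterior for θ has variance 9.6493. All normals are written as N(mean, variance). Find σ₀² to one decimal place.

For the Normal–Normal model with known σ², precisions add: τ_n = τ₀ + n/σ².
So 1/σ₀² = 1/9.6493 − 5/70.9 = 0.103634 − 0.070522 = 0.033112.
Hence σ₀² = 1/0.033112 ≈ 30.2.

σ₀² = 30.2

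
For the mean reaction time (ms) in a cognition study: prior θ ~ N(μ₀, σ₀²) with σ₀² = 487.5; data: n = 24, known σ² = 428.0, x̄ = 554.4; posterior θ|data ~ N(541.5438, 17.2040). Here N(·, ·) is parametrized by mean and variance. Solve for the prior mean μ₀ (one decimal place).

With known observation variance, the Normal–Normal posterior has precision τ_n = τ₀ + n/σ² and mean μ_n = (τ₀μ₀ + (n/σ²)x̄)/τ_n.
Here τ₀ = 1/487.5 = 0.002051 and τ_data = 24/428.0 = 0.056075, so τ_n = 0.058126.
Rearranging for μ₀: μ₀ = (μ_n·τ_n − τ_data·x̄)/τ₀ = (541.5438·0.058126 − 0.056075·554.4) / 0.002051 = 0.389795/0.002051 ≈ 190.1.

μ₀ = 190.1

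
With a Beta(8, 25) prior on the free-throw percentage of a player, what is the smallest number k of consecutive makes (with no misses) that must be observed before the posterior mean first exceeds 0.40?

After k makes and 0 misses the posterior is Beta(8+k, 25), with mean (8+k)/(8+25+k).
Set (8+k)/(33+k) > 0.40 and solve: k > (0.40·33 − 8)/(1 − 0.40) = 8.667.
The smallest integer exceeding 8.667 is 9, and checking k=9: (17)/(42) = 0.4048 > 0.40.

k = 9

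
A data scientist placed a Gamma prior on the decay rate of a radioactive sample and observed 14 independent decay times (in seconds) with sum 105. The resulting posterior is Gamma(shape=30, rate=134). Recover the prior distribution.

Gamma(shape=16, rate=29)

Gamma–exponential conjugacy: posterior shape = α + n, posterior rate = β + Σtᵢ.
So α = 30 − 14 = 16 and β = 134 − 105 = 29.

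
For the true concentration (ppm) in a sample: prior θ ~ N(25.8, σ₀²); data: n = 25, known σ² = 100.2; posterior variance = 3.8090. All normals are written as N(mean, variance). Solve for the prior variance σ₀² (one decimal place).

Posterior precision equals prior precision plus data precision: 1/σ_n² = 1/σ₀² + n/σ².
So 1/σ₀² = 1/3.8090 − 25/100.2 = 0.262536 − 0.249501 = 0.013035.
Hence σ₀² = 1/0.013035 ≈ 76.7.

σ₀² = 76.7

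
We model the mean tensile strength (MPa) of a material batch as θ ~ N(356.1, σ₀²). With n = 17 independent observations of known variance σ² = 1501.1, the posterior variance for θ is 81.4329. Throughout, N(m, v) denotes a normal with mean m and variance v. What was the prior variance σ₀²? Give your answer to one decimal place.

Posterior precision equals prior precision plus data precision: 1/σ_n² = 1/σ₀² + n/σ².
So 1/σ₀² = 1/81.4329 − 17/1501.1 = 0.012280 − 0.011325 = 0.000955.
Hence σ₀² = 1/0.000955 ≈ 1047.1.

σ₀² = 1047.1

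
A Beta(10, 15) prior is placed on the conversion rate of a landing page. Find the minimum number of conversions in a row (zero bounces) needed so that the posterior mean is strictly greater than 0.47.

After k conversions and 0 bounces the posterior is Beta(10+k, 15), with mean (10+k)/(10+15+k).
Set (10+k)/(25+k) > 0.47 and solve: k > (0.47·25 − 10)/(1 − 0.47) = 3.302.
The smallest integer exceeding 3.302 is 4.

k = 4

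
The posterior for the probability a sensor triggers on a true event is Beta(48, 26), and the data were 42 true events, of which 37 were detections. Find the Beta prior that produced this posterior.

Beta(11, 21)

Beta is conjugate to the binomial likelihood: posterior = Beta(a+s, b+f).
So a = 48 − 37 = 11 and b = 26 − 5 = 21.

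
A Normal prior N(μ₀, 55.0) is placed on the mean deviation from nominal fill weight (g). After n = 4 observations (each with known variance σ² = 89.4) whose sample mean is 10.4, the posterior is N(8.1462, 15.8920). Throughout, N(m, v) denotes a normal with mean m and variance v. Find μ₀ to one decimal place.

With known observation variance, the Normal–Normal posterior has precision τ_n = τ₀ + n/σ² and mean μ_n = (τ₀μ₀ + (n/σ²)x̄)/τ_n.
Here τ₀ = 1/55.0 = 0.018182 and τ_data = 4/89.4 = 0.044743, so τ_n = 0.062925.
Rearranging for μ₀: μ₀ = (μ_n·τ_n − τ_data·x̄)/τ₀ = (8.1462·0.062925 − 0.044743·10.4) / 0.018182 = 0.047272/0.018182 ≈ 2.6.

μ₀ = 2.6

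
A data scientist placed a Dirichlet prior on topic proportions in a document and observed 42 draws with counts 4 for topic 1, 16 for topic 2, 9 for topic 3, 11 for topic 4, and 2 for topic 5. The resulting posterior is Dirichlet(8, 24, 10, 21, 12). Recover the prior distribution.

For a Dirichlet(α) prior with multinomial counts c, the posterior is Dirichlet(α + c) componentwise.
Subtract each count from the matching posterior parameter: 8−4=4, 24−16=8, 10−9=1, 21−11=10, 12−2=10.

Dirichlet(4, 8, 1, 10, 10)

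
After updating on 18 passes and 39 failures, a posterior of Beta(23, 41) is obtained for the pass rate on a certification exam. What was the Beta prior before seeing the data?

Beta(5, 2)

Beta is conjugate to the binomial likelihood: posterior = Beta(α+s, β+f).
Subtract the data counts: 23−18=5, 41−39=2.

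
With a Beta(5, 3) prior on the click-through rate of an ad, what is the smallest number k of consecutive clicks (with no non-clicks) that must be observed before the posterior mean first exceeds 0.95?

After k clicks and 0 non-clicks the posterior is Beta(5+k, 3), with mean (5+k)/(5+3+k).
Set (5+k)/(8+k) > 0.95 and solve: k > (0.95·8 − 5)/(1 − 0.95) = 52.000.
The smallest integer exceeding 52.000 is 53.

k = 53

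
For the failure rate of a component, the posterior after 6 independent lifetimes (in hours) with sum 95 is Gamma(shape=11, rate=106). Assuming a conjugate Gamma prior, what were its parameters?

Gamma–exponential conjugacy: posterior shape = α + n, posterior rate = β + Σtᵢ.
So α = 11 − 6 = 5 and β = 106 − 95 = 11.

Gamma(shape=5, rate=11)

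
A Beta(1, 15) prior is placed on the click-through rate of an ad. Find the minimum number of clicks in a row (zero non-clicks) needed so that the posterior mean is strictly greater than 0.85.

After k clicks and 0 non-clicks the posterior is Beta(1+k, 15), with mean (1+k)/(1+15+k).
Set (1+k)/(16+k) > 0.85 and solve: k > (0.85·16 − 1)/(1 − 0.85) = 84.000.
The smallest integer exceeding 84.000 is 85, and checking k=85: (86)/(101) = 0.8515 > 0.85.

k = 85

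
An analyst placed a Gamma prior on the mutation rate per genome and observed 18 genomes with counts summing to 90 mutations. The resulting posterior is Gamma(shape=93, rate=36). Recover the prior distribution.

A Gamma(α, β) prior (rate parametrization) on a Poisson rate with n observations summing to S gives posterior Gamma(α+S, β+n).
So α = 93 − 90 = 3 and β = 36 − 18 = 18.

Gamma(shape=3, rate=18)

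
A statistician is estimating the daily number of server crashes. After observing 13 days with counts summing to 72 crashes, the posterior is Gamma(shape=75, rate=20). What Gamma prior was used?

Gamma–Poisson conjugacy: posterior shape = α + Σxᵢ, posterior rate = β + n.
So α = 75 − 72 = 3 and β = 20 − 13 = 7.

Gamma(shape=3, rate=7)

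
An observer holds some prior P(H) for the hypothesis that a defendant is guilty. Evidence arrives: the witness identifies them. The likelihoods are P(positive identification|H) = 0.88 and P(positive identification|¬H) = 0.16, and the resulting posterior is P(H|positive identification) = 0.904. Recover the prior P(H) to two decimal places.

In odds form, posterior odds = prior odds × likelihood ratio, so prior odds = posterior odds ÷ LR.
Posterior odds = 0.904/(1−0.904) = 9.4167. LR = 0.88/0.16 = 5.5000.
Prior odds = 9.4167/5.5000 = 1.7121, so P(H) = 1.7121/(1+1.7121) ≈ 0.63.

P(H) = 0.63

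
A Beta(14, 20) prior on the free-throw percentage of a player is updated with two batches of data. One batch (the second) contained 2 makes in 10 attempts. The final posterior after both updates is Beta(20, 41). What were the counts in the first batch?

Sequential conjugate updates are equivalent to a single update on the pooled data, so total successes = posterior α − prior α and total failures = posterior β − prior β.
Total across both batches: 20−14=6 makes, 41−20=21 misses.
Subtract the second batch: 6−2=4 makes and 21−8=13 misses.

4 makes and 13 misses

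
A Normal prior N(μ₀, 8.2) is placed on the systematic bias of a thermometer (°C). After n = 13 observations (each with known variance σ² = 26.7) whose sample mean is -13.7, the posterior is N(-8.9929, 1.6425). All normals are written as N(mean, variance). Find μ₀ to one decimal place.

The posterior mean is a precision-weighted average: μ_n = (τ₀μ₀ + τ_data·x̄)/(τ₀+τ_data), with τ₀=1/σ₀² and τ_data=n/σ².
Here τ₀ = 1/8.2 = 0.121951 and τ_data = 13/26.7 = 0.486891, so τ_n = 0.608842.
Rearranging for μ₀: μ₀ = (μ_n·τ_n − τ_data·x̄)/τ₀ = (-8.9929·0.608842 − 0.486891·-13.7) / 0.121951 = 1.195151/0.121951 ≈ 9.8.

μ₀ = 9.8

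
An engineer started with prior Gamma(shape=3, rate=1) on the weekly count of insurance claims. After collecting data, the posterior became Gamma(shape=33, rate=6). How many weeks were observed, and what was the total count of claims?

A Gamma(α, β) prior (rate parametrization) on a Poisson rate with n observations summing to S gives posterior Gamma(α+S, β+n).
Matching: Σxᵢ = 33 − 3 = 30 and n = 6 − 1 = 5.

n = 5 weeks with total 30 claims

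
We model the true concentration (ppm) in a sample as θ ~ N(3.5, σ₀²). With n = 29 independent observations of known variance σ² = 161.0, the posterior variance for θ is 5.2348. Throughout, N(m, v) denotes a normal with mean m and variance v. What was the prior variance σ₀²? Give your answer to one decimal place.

For the Normal–Normal model with known σ², precisions add: τ_n = τ₀ + n/σ².
So 1/σ₀² = 1/5.2348 − 29/161.0 = 0.191029 − 0.180124 = 0.010905.
Hence σ₀² = 1/0.010905 ≈ 91.7.

σ₀² = 91.7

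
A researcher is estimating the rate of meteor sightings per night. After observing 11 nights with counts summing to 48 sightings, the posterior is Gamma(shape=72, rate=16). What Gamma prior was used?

Gamma–Poisson conjugacy: posterior shape = α + Σxᵢ, posterior rate = β + n.
So α = 72 − 48 = 24 and β = 16 − 11 = 5.

Gamma(shape=24, rate=5)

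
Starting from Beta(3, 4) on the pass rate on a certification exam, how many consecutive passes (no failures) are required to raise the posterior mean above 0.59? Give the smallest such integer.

k = 3

After k passes and 0 failures the posterior is Beta(3+k, 4), with mean (3+k)/(3+4+k).
Set (3+k)/(7+k) > 0.59 and solve: k > (0.59·7 − 3)/(1 − 0.59) = 2.756.
The smallest integer exceeding 2.756 is 3.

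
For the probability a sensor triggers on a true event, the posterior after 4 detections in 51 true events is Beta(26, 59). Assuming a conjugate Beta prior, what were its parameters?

Under Beta–binomial conjugacy the posterior parameters are (a+s, b+f).
So a = 26 − 4 = 22 and b = 59 − 47 = 12.

Beta(22, 12)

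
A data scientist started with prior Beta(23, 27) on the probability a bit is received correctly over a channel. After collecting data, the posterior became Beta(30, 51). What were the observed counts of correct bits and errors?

Beta is conjugate to the binomial likelihood: posterior = Beta(a+s, b+f).
Match parameters: s=30−23=7, f=51−27=24.

7 correct bits and 24 errors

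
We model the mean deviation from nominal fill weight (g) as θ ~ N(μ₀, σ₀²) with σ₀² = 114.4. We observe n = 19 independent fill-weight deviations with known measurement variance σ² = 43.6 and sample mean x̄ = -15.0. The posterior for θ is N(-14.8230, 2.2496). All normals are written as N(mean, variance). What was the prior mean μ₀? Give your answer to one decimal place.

With known observation variance, the Normal–Normal posterior has precision τ_n = τ₀ + n/σ² and mean μ_n = (τ₀μ₀ + (n/σ²)x̄)/τ_n.
Here τ₀ = 1/114.4 = 0.008741 and τ_data = 19/43.6 = 0.435780, so τ_n = 0.444521.
Rearranging for μ₀: μ₀ = (μ_n·τ_n − τ_data·x̄)/τ₀ = (-14.8230·0.444521 − 0.435780·-15.0) / 0.008741 = -0.052435/0.008741 ≈ -6.0.

μ₀ = -6.0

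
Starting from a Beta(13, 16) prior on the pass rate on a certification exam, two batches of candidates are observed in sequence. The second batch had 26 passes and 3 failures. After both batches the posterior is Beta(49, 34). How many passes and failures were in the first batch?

10 passes and 15 failures

Sequential conjugate updates are equivalent to a single update on the pooled data, so total successes = posterior α − prior α and total failures = posterior β − prior β.
Total across both batches: 49−13=36 passes, 34−16=18 failures.
Subtract the second batch: 36−26=10 passes and 18−3=15 failures.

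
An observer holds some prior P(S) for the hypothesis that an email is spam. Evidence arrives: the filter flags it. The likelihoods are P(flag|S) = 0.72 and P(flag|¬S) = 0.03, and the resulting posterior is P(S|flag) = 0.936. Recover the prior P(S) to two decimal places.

P(S) = 0.38

In odds form, posterior odds = prior odds × likelihood ratio, so prior odds = posterior odds ÷ LR.
Posterior odds = 0.936/(1−0.936) = 14.6250. LR = 0.72/0.03 = 24.0000.
Prior odds = 14.6250/24.0000 = 0.6094, so P(S) = 0.6094/(1+0.6094) ≈ 0.38.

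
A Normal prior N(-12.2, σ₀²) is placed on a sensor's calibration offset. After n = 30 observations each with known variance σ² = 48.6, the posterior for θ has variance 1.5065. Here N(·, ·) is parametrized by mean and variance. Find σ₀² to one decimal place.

Posterior precision equals prior precision plus data precision: 1/σ_n² = 1/σ₀² + n/σ².
So 1/σ₀² = 1/1.5065 − 30/48.6 = 0.663790 − 0.617284 = 0.046506.
Hence σ₀² = 1/0.046506 ≈ 21.5.

σ₀² = 21.5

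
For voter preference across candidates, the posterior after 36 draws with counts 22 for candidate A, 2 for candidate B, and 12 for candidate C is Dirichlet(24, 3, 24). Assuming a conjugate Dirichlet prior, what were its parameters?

Dirichlet(2, 1, 12)

For a Dirichlet(α) prior with multinomial counts c, the posterior is Dirichlet(α + c) componentwise.
Subtract each count from the matching posterior parameter: 24−22=2, 3−2=1, 24−12=12.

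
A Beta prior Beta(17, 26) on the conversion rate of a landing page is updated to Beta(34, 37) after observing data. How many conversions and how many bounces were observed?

17 conversions and 11 bounces

Beta is conjugate to the binomial likelihood: posterior = Beta(a+s, b+f).
Match parameters: s=34−17=17, f=37−26=11.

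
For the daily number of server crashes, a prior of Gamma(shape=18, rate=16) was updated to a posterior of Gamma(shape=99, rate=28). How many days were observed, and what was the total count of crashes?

n = 12 days with total 81 crashes

Gamma–Poisson conjugacy: posterior shape = α + Σxᵢ, posterior rate = β + n.
Matching: Σxᵢ = 99 − 18 = 81 and n = 28 − 16 = 12.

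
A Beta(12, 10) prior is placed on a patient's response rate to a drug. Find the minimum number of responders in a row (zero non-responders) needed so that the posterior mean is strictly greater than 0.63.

k = 6

After k responders and 0 non-responders the posterior is Beta(12+k, 10), with mean (12+k)/(12+10+k).
Set (12+k)/(22+k) > 0.63 and solve: k > (0.63·22 − 12)/(1 − 0.63) = 5.027.
The smallest integer exceeding 5.027 is 6, and checking k=6: (18)/(28) = 0.6429 > 0.63.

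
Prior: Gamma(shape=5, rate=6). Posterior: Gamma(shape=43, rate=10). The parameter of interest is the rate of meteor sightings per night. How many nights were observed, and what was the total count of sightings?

n = 4 nights with total 38 sightings

A Gamma(α, β) prior (rate parametrization) on a Poisson rate with n observations summing to S gives posterior Gamma(α+S, β+n).
Matching: Σxᵢ = 43 − 5 = 38 and n = 10 − 6 = 4.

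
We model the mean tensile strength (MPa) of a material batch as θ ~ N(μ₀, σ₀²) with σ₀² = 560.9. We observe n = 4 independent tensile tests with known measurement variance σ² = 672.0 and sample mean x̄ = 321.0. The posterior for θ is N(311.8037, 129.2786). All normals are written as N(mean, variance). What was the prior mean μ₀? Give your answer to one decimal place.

μ₀ = 281.1

With known observation variance, the Normal–Normal posterior has precision τ_n = τ₀ + n/σ² and mean μ_n = (τ₀μ₀ + (n/σ²)x̄)/τ_n.
Here τ₀ = 1/560.9 = 0.001783 and τ_data = 4/672.0 = 0.005952, so τ_n = 0.007735.
Rearranging for μ₀: μ₀ = (μ_n·τ_n − τ_data·x̄)/τ₀ = (311.8037·0.007735 − 0.005952·321.0) / 0.001783 = 0.501210/0.001783 ≈ 281.1.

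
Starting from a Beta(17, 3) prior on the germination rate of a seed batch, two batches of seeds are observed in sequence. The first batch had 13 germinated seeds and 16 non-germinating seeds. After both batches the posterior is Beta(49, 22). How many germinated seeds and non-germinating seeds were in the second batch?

19 germinated seeds and 3 non-germinating seeds

Because Beta–binomial updating is additive in the counts, the combined data contributed (α_post−α_prior, β_post−β_prior) successes and failures.
Total across both batches: 49−17=32 germinated seeds, 22−3=19 non-germinating seeds.
Subtract the first batch: 32−13=19 germinated seeds and 19−16=3 non-germinating seeds.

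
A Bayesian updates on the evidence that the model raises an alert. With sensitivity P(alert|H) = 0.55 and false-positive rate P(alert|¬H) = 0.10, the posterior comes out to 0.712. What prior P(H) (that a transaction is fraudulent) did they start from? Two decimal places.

P(H) = 0.31

Bayes' rule in odds form gives O(H|E) = O(H)·[P(E|H)/P(E|¬H)], hence O(H) = O(H|E)/LR.
Posterior odds = 0.712/(1−0.712) = 2.4722. LR = 0.55/0.10 = 5.5000.
Prior odds = 2.4722/5.5000 = 0.4495, so P(H) = 0.4495/(1+0.4495) ≈ 0.31.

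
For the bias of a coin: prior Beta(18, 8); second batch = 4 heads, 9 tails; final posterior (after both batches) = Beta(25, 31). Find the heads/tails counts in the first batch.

Sequential conjugate updates are equivalent to a single update on the pooled data, so total successes = posterior α − prior α and total failures = posterior β − prior β.
Total across both batches: 25−18=7 heads, 31−8=23 tails.
Subtract the second batch: 7−4=3 heads and 23−9=14 tails.

3 heads and 14 tails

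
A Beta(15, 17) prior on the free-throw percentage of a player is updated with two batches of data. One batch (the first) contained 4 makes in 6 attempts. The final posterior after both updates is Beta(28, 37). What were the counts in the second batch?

Sequential conjugate updates are equivalent to a single update on the pooled data, so total successes = posterior α − prior α and total failures = posterior β − prior β.
Total across both batches: 28−15=13 makes, 37−17=20 misses.
Subtract the first batch: 13−4=9 makes and 20−2=18 misses.

9 makes and 18 misses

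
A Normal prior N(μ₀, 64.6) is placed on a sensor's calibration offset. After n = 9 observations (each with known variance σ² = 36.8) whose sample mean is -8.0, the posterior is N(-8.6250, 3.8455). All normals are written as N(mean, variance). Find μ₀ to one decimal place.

The posterior mean is a precision-weighted average: μ_n = (τ₀μ₀ + τ_data·x̄)/(τ₀+τ_data), with τ₀=1/σ₀² and τ_data=n/σ².
Here τ₀ = 1/64.6 = 0.015480 and τ_data = 9/36.8 = 0.244565, so τ_n = 0.260045.
Rearranging for μ₀: μ₀ = (μ_n·τ_n − τ_data·x̄)/τ₀ = (-8.6250·0.260045 − 0.244565·-8.0) / 0.015480 = -0.286368/0.015480 ≈ -18.5.

μ₀ = -18.5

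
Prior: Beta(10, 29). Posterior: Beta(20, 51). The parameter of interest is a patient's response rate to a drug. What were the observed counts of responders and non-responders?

10 responders and 22 non-responders

A Beta(α, β) prior with s successes and f failures in binomial data gives a Beta(α+s, β+f) posterior.
So s = 20 − 10 = 10 and f = 51 − 29 = 22.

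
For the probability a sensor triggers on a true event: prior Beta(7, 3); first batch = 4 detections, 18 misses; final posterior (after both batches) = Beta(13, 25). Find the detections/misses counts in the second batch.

2 detections and 4 misses

Because Beta–binomial updating is additive in the counts, the combined data contributed (α_post−α_prior, β_post−β_prior) successes and failures.
Total across both batches: 13−7=6 detections, 25−3=22 misses.
Subtract the first batch: 6−4=2 detections and 22−18=4 misses.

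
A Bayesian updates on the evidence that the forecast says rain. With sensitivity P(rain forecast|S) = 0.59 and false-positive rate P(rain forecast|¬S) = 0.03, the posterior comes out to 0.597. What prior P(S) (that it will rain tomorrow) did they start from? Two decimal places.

P(S) = 0.07

Bayes' rule in odds form gives O(S|E) = O(S)·[P(E|S)/P(E|¬S)], hence O(S) = O(S|E)/LR.
Posterior odds = 0.597/(1−0.597) = 1.4814. LR = 0.59/0.03 = 19.6667.
Prior odds = 1.4814/19.6667 = 0.0753, so P(S) = 0.0753/(1+0.0753) ≈ 0.07.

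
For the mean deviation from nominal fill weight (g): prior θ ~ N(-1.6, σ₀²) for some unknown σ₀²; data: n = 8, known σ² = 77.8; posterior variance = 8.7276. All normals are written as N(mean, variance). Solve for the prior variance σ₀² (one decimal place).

σ₀² = 85.1

For the Normal–Normal model with known σ², precisions add: τ_n = τ₀ + n/σ².
So 1/σ₀² = 1/8.7276 − 8/77.8 = 0.114579 − 0.102828 = 0.011751.
Hence σ₀² = 1/0.011751 ≈ 85.1.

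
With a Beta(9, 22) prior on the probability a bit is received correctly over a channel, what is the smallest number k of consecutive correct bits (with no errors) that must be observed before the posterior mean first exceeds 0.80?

k = 80

After k correct bits and 0 errors the posterior is Beta(9+k, 22), with mean (9+k)/(9+22+k).
Set (9+k)/(31+k) > 0.80 and solve: k > (0.80·31 − 9)/(1 − 0.80) = 79.000.
The smallest integer exceeding 79.000 is 80, and checking k=80: (89)/(111) = 0.8018 > 0.80.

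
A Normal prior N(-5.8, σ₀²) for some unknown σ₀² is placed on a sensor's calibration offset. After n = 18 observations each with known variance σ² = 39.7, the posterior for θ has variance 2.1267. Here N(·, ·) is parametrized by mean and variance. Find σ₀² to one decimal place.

For the Normal–Normal model with known σ², precisions add: τ_n = τ₀ + n/σ².
So 1/σ₀² = 1/2.1267 − 18/39.7 = 0.470212 − 0.453401 = 0.016811.
Hence σ₀² = 1/0.016811 ≈ 59.5.

σ₀² = 59.5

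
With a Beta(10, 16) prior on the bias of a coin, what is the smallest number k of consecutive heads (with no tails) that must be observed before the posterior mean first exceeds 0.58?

k = 13

After k heads and 0 tails the posterior is Beta(10+k, 16), with mean (10+k)/(10+16+k).
Set (10+k)/(26+k) > 0.58 and solve: k > (0.58·26 − 10)/(1 − 0.58) = 12.095.
The smallest integer exceeding 12.095 is 13.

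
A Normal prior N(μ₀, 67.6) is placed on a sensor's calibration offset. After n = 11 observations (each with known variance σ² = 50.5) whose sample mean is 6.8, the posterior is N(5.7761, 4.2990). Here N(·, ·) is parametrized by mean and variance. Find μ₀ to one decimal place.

μ₀ = -9.3

The posterior mean is a precision-weighted average: μ_n = (τ₀μ₀ + τ_data·x̄)/(τ₀+τ_data), with τ₀=1/σ₀² and τ_data=n/σ².
Here τ₀ = 1/67.6 = 0.014793 and τ_data = 11/50.5 = 0.217822, so τ_n = 0.232615.
Rearranging for μ₀: μ₀ = (μ_n·τ_n − τ_data·x̄)/τ₀ = (5.7761·0.232615 − 0.217822·6.8) / 0.014793 = -0.137582/0.014793 ≈ -9.3.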